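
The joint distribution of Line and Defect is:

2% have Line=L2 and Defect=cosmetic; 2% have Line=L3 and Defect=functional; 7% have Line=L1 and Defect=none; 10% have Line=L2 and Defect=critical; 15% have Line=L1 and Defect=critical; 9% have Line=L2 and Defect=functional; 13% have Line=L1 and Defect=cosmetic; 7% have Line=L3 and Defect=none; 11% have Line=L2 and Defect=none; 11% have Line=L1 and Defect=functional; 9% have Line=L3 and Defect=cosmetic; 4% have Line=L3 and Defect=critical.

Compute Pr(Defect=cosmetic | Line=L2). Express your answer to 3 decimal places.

0.063

P(Line=L2) = 0.11 + 0.02 + 0.09 + 0.10 = 0.32.
P(Defect=cosmetic | Line=L2) = 0.02/0.32 = 0.063.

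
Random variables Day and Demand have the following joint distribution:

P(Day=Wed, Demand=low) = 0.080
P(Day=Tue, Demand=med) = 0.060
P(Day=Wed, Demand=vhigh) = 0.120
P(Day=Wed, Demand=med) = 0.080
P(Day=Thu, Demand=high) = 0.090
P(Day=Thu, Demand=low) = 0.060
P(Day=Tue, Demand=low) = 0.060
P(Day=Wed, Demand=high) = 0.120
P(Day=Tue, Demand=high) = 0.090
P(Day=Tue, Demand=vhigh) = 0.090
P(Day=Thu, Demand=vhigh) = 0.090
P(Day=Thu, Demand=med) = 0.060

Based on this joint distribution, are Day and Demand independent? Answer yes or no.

Every cell satisfies P(Day,Demand) = P(Day)·P(Demand). For instance P(Day=Wed) = 0.400, P(Demand=med) = 0.200, and 0.400×0.200 = 0.080 matches the joint entry. So Day and Demand are independent.

yes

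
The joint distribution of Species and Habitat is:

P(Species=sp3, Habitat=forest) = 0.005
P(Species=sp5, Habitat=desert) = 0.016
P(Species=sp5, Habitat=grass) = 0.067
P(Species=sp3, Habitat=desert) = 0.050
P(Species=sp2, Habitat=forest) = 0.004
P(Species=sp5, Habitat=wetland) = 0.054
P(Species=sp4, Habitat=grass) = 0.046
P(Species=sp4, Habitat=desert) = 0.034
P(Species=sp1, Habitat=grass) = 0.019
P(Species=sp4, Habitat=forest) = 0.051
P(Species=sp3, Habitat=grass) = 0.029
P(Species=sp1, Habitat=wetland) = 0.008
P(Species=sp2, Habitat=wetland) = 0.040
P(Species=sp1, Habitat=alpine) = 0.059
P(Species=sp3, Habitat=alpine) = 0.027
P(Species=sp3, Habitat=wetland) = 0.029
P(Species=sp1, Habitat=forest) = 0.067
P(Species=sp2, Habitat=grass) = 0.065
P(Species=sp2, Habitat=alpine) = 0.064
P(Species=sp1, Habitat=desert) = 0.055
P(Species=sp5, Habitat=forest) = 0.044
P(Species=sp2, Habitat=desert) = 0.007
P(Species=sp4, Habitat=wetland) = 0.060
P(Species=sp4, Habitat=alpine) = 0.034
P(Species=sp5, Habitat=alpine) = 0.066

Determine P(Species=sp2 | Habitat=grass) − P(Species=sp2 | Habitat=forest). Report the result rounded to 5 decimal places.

0.26422

P(Habitat=grass) = 0.019 + 0.065 + 0.029 + 0.046 + 0.067 = 0.226; P(Species=sp2 | Habitat=grass) = 0.065/0.226 = 0.287611.
P(Habitat=forest) = 0.067 + 0.004 + 0.005 + 0.051 + 0.044 = 0.171; P(Species=sp2 | Habitat=forest) = 0.004/0.171 = 0.023392.
Difference = 0.26422.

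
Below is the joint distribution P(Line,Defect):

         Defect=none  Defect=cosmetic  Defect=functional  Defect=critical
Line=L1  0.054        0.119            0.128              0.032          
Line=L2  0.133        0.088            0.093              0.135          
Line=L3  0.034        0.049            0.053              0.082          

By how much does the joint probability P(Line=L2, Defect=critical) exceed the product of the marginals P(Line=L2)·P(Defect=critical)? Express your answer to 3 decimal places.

P(Line=L2) = 0.133 + 0.088 + 0.093 + 0.135 = 0.449.
P(Defect=critical) = 0.032 + 0.135 + 0.082 = 0.249.
P(Line=L2, Defect=critical) − P(Line=L2)P(Defect=critical) = 0.135 − 0.449×0.249 = 0.023.

0.023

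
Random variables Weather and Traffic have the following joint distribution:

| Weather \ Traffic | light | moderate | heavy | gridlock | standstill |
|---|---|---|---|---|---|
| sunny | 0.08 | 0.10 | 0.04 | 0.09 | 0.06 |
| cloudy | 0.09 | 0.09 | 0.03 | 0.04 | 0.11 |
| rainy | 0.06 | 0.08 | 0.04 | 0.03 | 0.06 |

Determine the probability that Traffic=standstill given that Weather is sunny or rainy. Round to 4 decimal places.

0.1875

P(Weather=sunny) = 0.08 + 0.10 + 0.04 + 0.09 + 0.06 = 0.37.
P(Weather=rainy) = 0.06 + 0.08 + 0.04 + 0.03 + 0.06 = 0.27.
P(Weather ∈ {sunny, rainy}) = 0.37 + 0.27 = 0.64; P(Traffic=standstill, Weather ∈ {sunny, rainy}) = 0.06 + 0.06 = 0.12.
P(Traffic=standstill | Weather ∈ {sunny, rainy}) = 0.12/0.64 = 0.1875.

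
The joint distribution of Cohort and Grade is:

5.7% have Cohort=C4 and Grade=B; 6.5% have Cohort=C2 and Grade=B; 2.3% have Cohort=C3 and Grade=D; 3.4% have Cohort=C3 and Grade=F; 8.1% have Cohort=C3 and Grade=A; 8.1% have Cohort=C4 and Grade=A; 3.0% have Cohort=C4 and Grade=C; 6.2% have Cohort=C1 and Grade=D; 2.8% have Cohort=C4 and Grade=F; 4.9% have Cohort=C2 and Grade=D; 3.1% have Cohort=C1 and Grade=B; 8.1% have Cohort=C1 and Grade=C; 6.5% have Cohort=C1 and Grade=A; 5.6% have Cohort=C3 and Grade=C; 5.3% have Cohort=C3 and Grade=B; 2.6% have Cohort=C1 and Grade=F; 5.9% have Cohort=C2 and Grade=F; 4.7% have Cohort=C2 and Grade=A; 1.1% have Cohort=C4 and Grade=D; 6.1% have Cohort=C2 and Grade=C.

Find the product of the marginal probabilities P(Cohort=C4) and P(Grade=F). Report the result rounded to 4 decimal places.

0.0304

P(Cohort=C4) = 0.081 + 0.057 + 0.030 + 0.011 + 0.028 = 0.207.
P(Grade=F) = 0.026 + 0.059 + 0.034 + 0.028 = 0.147.
Product: 0.207 × 0.147 = 0.0304.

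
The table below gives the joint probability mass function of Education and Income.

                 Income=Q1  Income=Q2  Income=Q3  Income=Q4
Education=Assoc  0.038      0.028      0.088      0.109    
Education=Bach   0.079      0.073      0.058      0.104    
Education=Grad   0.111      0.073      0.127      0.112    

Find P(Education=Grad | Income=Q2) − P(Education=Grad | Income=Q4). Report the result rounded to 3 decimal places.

0.075

P(Income=Q2) = 0.028 + 0.073 + 0.073 = 0.174; P(Education=Grad | Income=Q2) = 0.073/0.174 = 0.4195.
P(Income=Q4) = 0.109 + 0.104 + 0.112 = 0.325; P(Education=Grad | Income=Q4) = 0.112/0.325 = 0.3446.
Difference = 0.075.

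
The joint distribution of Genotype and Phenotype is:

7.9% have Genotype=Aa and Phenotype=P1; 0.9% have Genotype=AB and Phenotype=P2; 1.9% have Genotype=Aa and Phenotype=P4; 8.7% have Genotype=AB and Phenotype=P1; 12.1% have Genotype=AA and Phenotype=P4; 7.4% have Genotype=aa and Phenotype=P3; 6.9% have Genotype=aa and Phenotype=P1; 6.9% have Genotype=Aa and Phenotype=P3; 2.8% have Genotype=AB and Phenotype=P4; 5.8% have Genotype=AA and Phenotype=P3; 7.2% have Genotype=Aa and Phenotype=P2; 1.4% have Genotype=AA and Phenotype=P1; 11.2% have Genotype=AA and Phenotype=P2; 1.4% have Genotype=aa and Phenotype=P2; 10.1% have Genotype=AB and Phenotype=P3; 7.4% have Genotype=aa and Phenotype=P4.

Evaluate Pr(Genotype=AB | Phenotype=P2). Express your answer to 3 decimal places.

P(Phenotype=P2) = 0.112 + 0.072 + 0.014 + 0.009 = 0.207.
P(Genotype=AB | Phenotype=P2) = 0.009/0.207 = 0.043.

0.043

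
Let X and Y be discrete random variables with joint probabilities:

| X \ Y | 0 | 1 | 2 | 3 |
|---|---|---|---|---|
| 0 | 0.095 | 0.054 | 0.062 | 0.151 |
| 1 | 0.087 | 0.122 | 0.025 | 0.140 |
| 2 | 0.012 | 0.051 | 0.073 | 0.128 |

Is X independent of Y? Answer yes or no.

no

P(X=2) = 0.264 and P(Y=0) = 0.194, so their product is 0.05122, but P(X=2, Y=0) = 0.012. Since these differ, X and Y are not independent.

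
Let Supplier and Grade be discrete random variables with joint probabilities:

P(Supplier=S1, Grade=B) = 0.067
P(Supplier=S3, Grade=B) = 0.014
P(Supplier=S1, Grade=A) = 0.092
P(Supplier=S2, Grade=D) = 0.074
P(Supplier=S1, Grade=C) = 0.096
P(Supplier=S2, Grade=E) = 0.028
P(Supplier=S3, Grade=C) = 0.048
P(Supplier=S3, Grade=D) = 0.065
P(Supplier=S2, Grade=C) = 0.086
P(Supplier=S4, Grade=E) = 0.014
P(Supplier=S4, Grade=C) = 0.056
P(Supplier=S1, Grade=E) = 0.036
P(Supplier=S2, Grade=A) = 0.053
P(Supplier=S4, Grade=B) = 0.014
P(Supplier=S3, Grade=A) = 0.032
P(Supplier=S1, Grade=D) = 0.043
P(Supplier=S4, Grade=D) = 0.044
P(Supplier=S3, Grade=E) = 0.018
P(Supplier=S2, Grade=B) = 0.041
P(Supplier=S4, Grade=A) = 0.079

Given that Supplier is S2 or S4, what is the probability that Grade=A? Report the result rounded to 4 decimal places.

P(Supplier=S2) = 0.053 + 0.041 + 0.086 + 0.074 + 0.028 = 0.282.
P(Supplier=S4) = 0.079 + 0.014 + 0.056 + 0.044 + 0.014 = 0.207.
P(Supplier ∈ {S2, S4}) = 0.282 + 0.207 = 0.489; P(Grade=A, Supplier ∈ {S2, S4}) = 0.053 + 0.079 = 0.132.
P(Grade=A | Supplier ∈ {S2, S4}) = 0.132/0.489 = 0.2699.

0.2699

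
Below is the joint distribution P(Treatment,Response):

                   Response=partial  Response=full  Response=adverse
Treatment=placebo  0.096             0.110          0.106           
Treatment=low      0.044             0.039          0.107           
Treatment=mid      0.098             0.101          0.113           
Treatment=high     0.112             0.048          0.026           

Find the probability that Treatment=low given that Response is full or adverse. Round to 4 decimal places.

P(Response=full) = 0.110 + 0.039 + 0.101 + 0.048 = 0.298.
P(Response=adverse) = 0.106 + 0.107 + 0.113 + 0.026 = 0.352.
P(Response ∈ {full, adverse}) = 0.298 + 0.352 = 0.650; P(Treatment=low, Response ∈ {full, adverse}) = 0.039 + 0.107 = 0.146.
P(Treatment=low | Response ∈ {full, adverse}) = 0.146/0.650 = 0.2246.

0.2246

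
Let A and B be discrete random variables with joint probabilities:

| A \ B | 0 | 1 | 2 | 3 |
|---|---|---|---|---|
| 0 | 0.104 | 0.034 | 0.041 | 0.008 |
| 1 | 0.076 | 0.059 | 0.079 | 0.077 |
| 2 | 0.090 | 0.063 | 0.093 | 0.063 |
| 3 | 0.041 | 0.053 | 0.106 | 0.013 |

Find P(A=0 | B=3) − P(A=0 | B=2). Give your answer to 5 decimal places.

P(B=3) = 0.008 + 0.077 + 0.063 + 0.013 = 0.161; P(A=0 | B=3) = 0.008/0.161 = 0.049689.
P(B=2) = 0.041 + 0.079 + 0.093 + 0.106 = 0.319; P(A=0 | B=2) = 0.041/0.319 = 0.128527.
Difference = -0.07884.

-0.07884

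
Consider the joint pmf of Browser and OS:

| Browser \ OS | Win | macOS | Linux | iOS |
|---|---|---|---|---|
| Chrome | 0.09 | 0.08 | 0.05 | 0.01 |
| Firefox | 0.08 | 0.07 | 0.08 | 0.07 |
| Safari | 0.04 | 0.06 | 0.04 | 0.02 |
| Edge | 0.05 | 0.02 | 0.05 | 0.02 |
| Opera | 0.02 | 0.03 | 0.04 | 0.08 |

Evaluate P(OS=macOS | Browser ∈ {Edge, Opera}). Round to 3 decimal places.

0.161

P(Browser=Edge) = 0.05 + 0.02 + 0.05 + 0.02 = 0.14.
P(Browser=Opera) = 0.02 + 0.03 + 0.04 + 0.08 = 0.17.
P(Browser ∈ {Edge, Opera}) = 0.14 + 0.17 = 0.31; P(OS=macOS, Browser ∈ {Edge, Opera}) = 0.02 + 0.03 = 0.05.
P(OS=macOS | Browser ∈ {Edge, Opera}) = 0.05/0.31 = 0.161.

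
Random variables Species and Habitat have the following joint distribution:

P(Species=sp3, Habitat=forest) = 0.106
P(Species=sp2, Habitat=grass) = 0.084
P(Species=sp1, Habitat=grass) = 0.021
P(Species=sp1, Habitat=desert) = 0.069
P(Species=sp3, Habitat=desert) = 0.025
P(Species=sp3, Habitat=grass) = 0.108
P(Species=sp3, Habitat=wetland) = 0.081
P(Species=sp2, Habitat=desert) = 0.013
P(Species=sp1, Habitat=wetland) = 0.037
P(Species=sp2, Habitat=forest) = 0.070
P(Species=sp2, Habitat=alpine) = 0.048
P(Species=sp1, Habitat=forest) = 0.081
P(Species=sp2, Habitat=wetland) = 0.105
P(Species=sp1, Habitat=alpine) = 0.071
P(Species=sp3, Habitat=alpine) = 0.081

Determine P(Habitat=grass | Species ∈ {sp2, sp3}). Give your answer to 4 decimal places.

0.2663

P(Species=sp2) = 0.070 + 0.084 + 0.105 + 0.013 + 0.048 = 0.320.
P(Species=sp3) = 0.106 + 0.108 + 0.081 + 0.025 + 0.081 = 0.401.
P(Species ∈ {sp2, sp3}) = 0.320 + 0.401 = 0.721; P(Habitat=grass, Species ∈ {sp2, sp3}) = 0.084 + 0.108 = 0.192.
P(Habitat=grass | Species ∈ {sp2, sp3}) = 0.192/0.721 = 0.2663.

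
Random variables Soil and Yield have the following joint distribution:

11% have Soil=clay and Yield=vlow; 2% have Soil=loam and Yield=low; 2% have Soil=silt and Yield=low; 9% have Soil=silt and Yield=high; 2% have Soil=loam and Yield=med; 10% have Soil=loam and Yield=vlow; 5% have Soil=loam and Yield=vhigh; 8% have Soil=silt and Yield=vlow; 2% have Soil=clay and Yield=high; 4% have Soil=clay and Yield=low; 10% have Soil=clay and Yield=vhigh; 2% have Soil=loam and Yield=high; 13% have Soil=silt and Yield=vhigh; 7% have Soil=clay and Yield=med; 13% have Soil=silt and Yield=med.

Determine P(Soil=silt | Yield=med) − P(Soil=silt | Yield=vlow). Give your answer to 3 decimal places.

P(Yield=med) = 0.02 + 0.07 + 0.13 = 0.22; P(Soil=silt | Yield=med) = 0.13/0.22 = 0.5909.
P(Yield=vlow) = 0.10 + 0.11 + 0.08 = 0.29; P(Soil=silt | Yield=vlow) = 0.08/0.29 = 0.2759.
Difference = 0.315.

0.315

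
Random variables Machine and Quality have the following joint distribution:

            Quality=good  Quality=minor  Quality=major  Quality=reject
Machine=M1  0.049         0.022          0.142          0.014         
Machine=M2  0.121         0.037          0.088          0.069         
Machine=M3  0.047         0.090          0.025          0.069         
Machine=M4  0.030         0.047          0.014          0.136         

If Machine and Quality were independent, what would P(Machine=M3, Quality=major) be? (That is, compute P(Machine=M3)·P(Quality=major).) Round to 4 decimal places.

0.0621

P(Machine=M3) = 0.047 + 0.090 + 0.025 + 0.069 = 0.231.
P(Quality=major) = 0.142 + 0.088 + 0.025 + 0.014 = 0.269.
Product: 0.231 × 0.269 = 0.0621.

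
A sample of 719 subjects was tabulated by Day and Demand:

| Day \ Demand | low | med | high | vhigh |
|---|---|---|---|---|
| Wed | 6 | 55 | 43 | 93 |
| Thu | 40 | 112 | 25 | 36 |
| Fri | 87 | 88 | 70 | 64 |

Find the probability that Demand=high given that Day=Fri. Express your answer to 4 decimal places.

Total with Day=Fri: 87 + 88 + 70 + 64 = 309.
P(Demand=high | Day=Fri) = 70/309 = 0.2265.

0.2265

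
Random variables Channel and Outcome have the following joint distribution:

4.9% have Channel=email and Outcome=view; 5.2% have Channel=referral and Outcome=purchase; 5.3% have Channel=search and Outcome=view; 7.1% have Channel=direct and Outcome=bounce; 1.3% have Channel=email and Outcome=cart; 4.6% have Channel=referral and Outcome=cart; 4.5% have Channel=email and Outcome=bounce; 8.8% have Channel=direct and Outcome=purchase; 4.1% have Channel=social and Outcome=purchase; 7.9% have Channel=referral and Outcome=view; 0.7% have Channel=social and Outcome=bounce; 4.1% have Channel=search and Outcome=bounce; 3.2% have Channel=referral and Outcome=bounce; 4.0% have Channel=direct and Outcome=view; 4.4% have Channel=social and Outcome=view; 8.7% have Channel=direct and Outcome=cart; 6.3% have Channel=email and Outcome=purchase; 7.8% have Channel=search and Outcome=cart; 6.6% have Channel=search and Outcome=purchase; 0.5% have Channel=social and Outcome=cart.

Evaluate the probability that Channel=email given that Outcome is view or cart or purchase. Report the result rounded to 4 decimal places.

P(Outcome=view) = 0.049 + 0.053 + 0.044 + 0.040 + 0.079 = 0.265.
P(Outcome=cart) = 0.013 + 0.078 + 0.005 + 0.087 + 0.046 = 0.229.
P(Outcome=purchase) = 0.063 + 0.066 + 0.041 + 0.088 + 0.052 = 0.310.
P(Outcome ∈ {view, cart, purchase}) = 0.265 + 0.229 + 0.310 = 0.804; P(Channel=email, Outcome ∈ {view, cart, purchase}) = 0.049 + 0.013 + 0.063 = 0.125.
P(Channel=email | Outcome ∈ {view, cart, purchase}) = 0.125/0.804 = 0.1555.

0.1555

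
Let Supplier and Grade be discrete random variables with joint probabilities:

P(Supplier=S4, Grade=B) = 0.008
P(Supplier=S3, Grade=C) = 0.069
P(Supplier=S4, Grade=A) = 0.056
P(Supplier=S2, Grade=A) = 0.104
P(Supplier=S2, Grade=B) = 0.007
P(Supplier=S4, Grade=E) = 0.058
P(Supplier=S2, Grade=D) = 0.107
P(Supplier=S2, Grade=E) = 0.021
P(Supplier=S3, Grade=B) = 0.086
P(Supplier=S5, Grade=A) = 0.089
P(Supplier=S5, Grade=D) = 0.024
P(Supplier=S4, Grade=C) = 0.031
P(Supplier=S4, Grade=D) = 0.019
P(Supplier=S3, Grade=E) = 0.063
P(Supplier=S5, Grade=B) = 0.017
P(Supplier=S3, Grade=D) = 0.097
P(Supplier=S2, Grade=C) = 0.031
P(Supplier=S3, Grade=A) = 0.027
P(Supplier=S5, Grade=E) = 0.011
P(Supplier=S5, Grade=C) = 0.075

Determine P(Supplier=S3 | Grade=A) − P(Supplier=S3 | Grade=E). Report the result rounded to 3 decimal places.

P(Grade=A) = 0.104 + 0.027 + 0.056 + 0.089 = 0.276; P(Supplier=S3 | Grade=A) = 0.027/0.276 = 0.0978.
P(Grade=E) = 0.021 + 0.063 + 0.058 + 0.011 = 0.153; P(Supplier=S3 | Grade=E) = 0.063/0.153 = 0.4118.
Difference = -0.314.

-0.314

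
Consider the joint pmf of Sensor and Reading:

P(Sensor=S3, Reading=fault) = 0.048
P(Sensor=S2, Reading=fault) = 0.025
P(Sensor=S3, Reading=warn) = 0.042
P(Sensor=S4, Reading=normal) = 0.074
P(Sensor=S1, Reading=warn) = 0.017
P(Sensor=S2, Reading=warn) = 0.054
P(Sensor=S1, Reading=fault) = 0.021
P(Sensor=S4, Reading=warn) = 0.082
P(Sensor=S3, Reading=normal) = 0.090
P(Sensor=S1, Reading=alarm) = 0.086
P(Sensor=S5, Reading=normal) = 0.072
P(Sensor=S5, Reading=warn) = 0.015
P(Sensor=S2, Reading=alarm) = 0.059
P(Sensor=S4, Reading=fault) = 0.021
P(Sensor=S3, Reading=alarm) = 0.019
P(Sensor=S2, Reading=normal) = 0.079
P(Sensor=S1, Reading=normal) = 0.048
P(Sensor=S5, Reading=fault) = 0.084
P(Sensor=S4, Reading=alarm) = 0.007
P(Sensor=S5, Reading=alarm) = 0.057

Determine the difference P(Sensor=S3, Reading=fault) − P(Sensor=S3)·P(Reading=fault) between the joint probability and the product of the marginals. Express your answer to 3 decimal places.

P(Sensor=S3) = 0.090 + 0.042 + 0.019 + 0.048 = 0.199.
P(Reading=fault) = 0.021 + 0.025 + 0.048 + 0.021 + 0.084 = 0.199.
P(Sensor=S3, Reading=fault) − P(Sensor=S3)P(Reading=fault) = 0.048 − 0.199×0.199 = 0.008.

0.008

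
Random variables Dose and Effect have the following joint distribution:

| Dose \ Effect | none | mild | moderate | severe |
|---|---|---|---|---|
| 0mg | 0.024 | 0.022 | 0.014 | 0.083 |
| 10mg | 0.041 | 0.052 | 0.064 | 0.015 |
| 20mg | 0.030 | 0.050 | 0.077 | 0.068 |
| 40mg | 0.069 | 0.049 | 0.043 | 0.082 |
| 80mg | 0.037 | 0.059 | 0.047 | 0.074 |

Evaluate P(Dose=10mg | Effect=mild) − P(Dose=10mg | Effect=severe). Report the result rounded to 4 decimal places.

0.1776

P(Effect=mild) = 0.022 + 0.052 + 0.050 + 0.049 + 0.059 = 0.232; P(Dose=10mg | Effect=mild) = 0.052/0.232 = 0.22414.
P(Effect=severe) = 0.083 + 0.015 + 0.068 + 0.082 + 0.074 = 0.322; P(Dose=10mg | Effect=severe) = 0.015/0.322 = 0.04658.
Difference = 0.1776.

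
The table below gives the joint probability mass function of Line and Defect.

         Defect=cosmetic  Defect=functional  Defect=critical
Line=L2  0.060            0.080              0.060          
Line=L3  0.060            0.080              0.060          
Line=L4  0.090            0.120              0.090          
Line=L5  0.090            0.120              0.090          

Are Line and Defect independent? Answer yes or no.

Every cell satisfies P(Line,Defect) = P(Line)·P(Defect). For instance P(Line=L3) = 0.200, P(Defect=cosmetic) = 0.300, and 0.200×0.300 = 0.060 matches the joint entry. So Line and Defect are independent.

yes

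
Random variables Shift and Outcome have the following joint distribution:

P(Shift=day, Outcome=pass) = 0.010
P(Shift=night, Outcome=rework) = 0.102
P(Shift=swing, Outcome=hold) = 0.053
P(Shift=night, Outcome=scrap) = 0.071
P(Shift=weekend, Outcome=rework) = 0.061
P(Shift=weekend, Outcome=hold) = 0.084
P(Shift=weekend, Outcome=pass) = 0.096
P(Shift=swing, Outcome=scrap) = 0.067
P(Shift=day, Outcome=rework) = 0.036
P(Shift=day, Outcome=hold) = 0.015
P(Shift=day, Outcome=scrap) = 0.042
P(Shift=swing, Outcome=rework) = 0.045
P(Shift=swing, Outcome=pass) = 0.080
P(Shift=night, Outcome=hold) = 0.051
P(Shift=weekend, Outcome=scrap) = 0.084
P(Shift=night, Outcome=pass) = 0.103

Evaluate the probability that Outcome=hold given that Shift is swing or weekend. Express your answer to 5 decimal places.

P(Shift=swing) = 0.080 + 0.045 + 0.067 + 0.053 = 0.245.
P(Shift=weekend) = 0.096 + 0.061 + 0.084 + 0.084 = 0.325.
P(Shift ∈ {swing, weekend}) = 0.245 + 0.325 = 0.570; P(Outcome=hold, Shift ∈ {swing, weekend}) = 0.053 + 0.084 = 0.137.
P(Outcome=hold | Shift ∈ {swing, weekend}) = 0.137/0.570 = 0.24035.

0.24035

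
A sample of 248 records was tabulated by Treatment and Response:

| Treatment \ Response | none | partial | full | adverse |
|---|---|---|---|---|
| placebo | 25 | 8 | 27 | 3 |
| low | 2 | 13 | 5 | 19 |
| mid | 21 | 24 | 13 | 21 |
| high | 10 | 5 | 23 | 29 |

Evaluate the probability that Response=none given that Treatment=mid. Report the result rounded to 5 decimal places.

0.26582

Total with Treatment=mid: 21 + 24 + 13 + 21 = 79.
P(Response=none | Treatment=mid) = 21/79 = 0.26582.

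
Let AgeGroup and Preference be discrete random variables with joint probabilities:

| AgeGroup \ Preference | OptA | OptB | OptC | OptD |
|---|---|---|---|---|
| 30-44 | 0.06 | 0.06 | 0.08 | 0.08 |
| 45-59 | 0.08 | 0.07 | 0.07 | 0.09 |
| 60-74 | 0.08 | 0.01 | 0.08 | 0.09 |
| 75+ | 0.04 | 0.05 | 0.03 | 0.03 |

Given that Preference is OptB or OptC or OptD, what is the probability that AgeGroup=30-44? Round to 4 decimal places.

0.2973

P(Preference=OptB) = 0.06 + 0.07 + 0.01 + 0.05 = 0.19.
P(Preference=OptC) = 0.08 + 0.07 + 0.08 + 0.03 = 0.26.
P(Preference=OptD) = 0.08 + 0.09 + 0.09 + 0.03 = 0.29.
P(Preference ∈ {OptB, OptC, OptD}) = 0.19 + 0.26 + 0.29 = 0.74; P(AgeGroup=30-44, Preference ∈ {OptB, OptC, OptD}) = 0.06 + 0.08 + 0.08 = 0.22.
P(AgeGroup=30-44 | Preference ∈ {OptB, OptC, OptD}) = 0.22/0.74 = 0.2973.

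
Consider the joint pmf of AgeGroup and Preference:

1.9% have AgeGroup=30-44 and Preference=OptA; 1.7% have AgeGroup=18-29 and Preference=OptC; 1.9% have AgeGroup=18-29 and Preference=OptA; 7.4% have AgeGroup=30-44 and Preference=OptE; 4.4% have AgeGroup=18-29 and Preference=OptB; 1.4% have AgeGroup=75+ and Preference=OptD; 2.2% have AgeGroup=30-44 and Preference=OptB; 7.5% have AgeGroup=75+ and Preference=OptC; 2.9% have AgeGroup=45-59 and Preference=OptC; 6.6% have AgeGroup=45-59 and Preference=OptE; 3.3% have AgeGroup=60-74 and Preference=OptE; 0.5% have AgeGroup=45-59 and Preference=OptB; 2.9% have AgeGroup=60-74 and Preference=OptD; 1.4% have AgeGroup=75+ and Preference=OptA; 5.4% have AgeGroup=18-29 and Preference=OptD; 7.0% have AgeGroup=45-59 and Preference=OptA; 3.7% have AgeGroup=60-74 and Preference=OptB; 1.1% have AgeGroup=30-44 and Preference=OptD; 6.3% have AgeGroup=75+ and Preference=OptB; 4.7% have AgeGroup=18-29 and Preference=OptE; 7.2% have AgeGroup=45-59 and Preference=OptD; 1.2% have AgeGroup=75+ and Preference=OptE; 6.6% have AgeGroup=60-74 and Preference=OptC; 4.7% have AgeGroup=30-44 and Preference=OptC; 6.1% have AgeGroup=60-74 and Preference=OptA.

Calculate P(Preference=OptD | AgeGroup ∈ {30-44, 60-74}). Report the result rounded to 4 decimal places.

P(AgeGroup=30-44) = 0.019 + 0.022 + 0.047 + 0.011 + 0.074 = 0.173.
P(AgeGroup=60-74) = 0.061 + 0.037 + 0.066 + 0.029 + 0.033 = 0.226.
P(AgeGroup ∈ {30-44, 60-74}) = 0.173 + 0.226 = 0.399; P(Preference=OptD, AgeGroup ∈ {30-44, 60-74}) = 0.011 + 0.029 = 0.040.
P(Preference=OptD | AgeGroup ∈ {30-44, 60-74}) = 0.040/0.399 = 0.1003.

0.1003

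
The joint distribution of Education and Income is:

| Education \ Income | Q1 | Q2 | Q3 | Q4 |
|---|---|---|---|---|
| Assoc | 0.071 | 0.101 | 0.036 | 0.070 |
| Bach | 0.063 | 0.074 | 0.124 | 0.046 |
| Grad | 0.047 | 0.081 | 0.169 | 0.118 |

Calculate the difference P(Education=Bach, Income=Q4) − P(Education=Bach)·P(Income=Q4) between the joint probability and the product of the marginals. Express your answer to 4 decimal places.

-0.0258

P(Education=Bach) = 0.063 + 0.074 + 0.124 + 0.046 = 0.307.
P(Income=Q4) = 0.070 + 0.046 + 0.118 = 0.234.
P(Education=Bach, Income=Q4) − P(Education=Bach)P(Income=Q4) = 0.046 − 0.307×0.234 = -0.0258.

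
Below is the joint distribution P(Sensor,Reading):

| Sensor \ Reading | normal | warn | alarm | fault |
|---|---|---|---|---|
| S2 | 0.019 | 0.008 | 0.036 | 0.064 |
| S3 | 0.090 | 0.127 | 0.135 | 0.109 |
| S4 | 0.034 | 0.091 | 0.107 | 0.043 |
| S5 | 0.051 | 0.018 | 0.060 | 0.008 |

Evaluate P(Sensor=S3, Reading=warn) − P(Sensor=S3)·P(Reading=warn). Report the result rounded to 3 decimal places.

0.015

P(Sensor=S3) = 0.090 + 0.127 + 0.135 + 0.109 = 0.461.
P(Reading=warn) = 0.008 + 0.127 + 0.091 + 0.018 = 0.244.
P(Sensor=S3, Reading=warn) − P(Sensor=S3)P(Reading=warn) = 0.127 − 0.461×0.244 = 0.015.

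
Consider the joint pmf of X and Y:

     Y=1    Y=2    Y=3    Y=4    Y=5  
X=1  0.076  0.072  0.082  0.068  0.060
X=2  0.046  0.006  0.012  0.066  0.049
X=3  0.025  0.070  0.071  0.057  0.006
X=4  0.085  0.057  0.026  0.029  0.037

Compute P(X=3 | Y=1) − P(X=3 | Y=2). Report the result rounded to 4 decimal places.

-0.2337

P(Y=1) = 0.076 + 0.046 + 0.025 + 0.085 = 0.232; P(X=3 | Y=1) = 0.025/0.232 = 0.10776.
P(Y=2) = 0.072 + 0.006 + 0.070 + 0.057 = 0.205; P(X=3 | Y=2) = 0.070/0.205 = 0.34146.
Difference = -0.2337.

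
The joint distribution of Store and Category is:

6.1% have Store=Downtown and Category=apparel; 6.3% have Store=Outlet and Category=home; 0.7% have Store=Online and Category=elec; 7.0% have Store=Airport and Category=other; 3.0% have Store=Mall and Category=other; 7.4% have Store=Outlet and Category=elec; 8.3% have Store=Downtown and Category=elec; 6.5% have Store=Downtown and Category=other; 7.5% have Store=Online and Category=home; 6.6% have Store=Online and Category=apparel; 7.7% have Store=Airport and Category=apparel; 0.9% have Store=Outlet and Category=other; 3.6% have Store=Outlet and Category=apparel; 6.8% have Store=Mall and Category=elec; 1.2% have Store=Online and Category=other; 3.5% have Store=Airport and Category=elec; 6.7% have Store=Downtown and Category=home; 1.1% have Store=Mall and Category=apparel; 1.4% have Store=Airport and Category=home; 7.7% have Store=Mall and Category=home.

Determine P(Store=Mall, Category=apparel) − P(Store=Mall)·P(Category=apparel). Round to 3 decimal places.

P(Store=Mall) = 0.011 + 0.068 + 0.077 + 0.030 = 0.186.
P(Category=apparel) = 0.061 + 0.011 + 0.077 + 0.036 + 0.066 = 0.251.
P(Store=Mall, Category=apparel) − P(Store=Mall)P(Category=apparel) = 0.011 − 0.186×0.251 = -0.036.

-0.036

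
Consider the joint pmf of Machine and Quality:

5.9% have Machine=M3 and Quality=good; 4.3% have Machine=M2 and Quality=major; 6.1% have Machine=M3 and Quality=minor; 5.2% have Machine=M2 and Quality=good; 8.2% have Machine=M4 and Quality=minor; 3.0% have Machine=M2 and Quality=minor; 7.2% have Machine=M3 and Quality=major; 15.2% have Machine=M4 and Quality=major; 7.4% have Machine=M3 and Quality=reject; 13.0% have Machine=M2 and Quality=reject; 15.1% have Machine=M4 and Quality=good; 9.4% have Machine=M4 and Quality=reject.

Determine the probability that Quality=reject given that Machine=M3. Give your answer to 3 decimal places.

P(Machine=M3) = 0.059 + 0.061 + 0.072 + 0.074 = 0.266.
P(Quality=reject | Machine=M3) = 0.074/0.266 = 0.278.

0.278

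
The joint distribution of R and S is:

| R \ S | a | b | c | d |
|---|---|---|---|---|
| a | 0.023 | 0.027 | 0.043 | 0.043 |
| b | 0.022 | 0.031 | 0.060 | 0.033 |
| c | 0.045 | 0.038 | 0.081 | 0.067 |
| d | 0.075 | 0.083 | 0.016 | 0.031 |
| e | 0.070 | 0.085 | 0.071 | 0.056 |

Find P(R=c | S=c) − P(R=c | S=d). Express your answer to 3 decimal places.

P(S=c) = 0.043 + 0.060 + 0.081 + 0.016 + 0.071 = 0.271; P(R=c | S=c) = 0.081/0.271 = 0.2989.
P(S=d) = 0.043 + 0.033 + 0.067 + 0.031 + 0.056 = 0.230; P(R=c | S=d) = 0.067/0.230 = 0.2913.
Difference = 0.008.

0.008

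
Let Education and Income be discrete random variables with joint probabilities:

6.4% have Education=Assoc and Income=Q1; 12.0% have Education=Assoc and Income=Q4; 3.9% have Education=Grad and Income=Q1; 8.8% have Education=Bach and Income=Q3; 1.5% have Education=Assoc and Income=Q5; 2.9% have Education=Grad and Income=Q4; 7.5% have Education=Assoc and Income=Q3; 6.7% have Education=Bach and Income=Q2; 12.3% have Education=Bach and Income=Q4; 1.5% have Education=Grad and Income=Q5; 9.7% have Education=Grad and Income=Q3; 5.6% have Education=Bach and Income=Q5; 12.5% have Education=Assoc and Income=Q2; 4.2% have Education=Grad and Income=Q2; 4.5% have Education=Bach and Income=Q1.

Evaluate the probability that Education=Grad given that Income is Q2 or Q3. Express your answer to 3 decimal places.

0.281

P(Income=Q2) = 0.125 + 0.067 + 0.042 = 0.234.
P(Income=Q3) = 0.075 + 0.088 + 0.097 = 0.260.
P(Income ∈ {Q2, Q3}) = 0.234 + 0.260 = 0.494; P(Education=Grad, Income ∈ {Q2, Q3}) = 0.042 + 0.097 = 0.139.
P(Education=Grad | Income ∈ {Q2, Q3}) = 0.139/0.494 = 0.281.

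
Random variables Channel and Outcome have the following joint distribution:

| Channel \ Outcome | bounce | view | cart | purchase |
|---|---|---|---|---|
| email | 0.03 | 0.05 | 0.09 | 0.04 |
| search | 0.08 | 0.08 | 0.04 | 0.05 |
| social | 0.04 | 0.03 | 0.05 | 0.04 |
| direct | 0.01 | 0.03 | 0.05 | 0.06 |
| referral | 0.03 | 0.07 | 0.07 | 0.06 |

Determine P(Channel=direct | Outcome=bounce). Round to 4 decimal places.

0.0526

P(Outcome=bounce) = 0.03 + 0.08 + 0.04 + 0.01 + 0.03 = 0.19.
P(Channel=direct | Outcome=bounce) = 0.01/0.19 = 0.0526.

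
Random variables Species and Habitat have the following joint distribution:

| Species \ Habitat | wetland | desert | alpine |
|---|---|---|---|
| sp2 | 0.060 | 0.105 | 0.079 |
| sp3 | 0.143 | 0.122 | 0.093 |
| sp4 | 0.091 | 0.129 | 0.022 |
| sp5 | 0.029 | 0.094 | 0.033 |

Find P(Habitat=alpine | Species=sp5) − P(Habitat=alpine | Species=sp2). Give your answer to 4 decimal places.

-0.1122

P(Species=sp5) = 0.029 + 0.094 + 0.033 = 0.156; P(Habitat=alpine | Species=sp5) = 0.033/0.156 = 0.21154.
P(Species=sp2) = 0.060 + 0.105 + 0.079 = 0.244; P(Habitat=alpine | Species=sp2) = 0.079/0.244 = 0.32377.
Difference = -0.1122.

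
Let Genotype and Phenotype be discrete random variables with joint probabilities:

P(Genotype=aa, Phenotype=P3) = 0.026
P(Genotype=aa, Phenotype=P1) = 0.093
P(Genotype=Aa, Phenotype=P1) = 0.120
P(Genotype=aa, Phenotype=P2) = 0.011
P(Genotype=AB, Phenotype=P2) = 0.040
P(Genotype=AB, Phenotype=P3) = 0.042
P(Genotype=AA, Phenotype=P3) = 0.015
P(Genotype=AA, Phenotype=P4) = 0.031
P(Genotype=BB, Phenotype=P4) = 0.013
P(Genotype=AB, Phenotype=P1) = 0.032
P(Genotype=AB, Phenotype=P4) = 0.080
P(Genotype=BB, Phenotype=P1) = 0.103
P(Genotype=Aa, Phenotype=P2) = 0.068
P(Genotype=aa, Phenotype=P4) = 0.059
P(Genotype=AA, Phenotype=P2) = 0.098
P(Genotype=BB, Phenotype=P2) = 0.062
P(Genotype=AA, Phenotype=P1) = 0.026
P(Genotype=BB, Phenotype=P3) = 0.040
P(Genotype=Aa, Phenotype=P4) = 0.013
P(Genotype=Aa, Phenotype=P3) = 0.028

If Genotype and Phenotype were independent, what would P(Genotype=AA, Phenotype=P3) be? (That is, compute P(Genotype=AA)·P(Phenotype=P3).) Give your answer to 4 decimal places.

0.0257

P(Genotype=AA) = 0.026 + 0.098 + 0.015 + 0.031 = 0.170.
P(Phenotype=P3) = 0.015 + 0.028 + 0.026 + 0.042 + 0.040 = 0.151.
Product: 0.170 × 0.151 = 0.0257.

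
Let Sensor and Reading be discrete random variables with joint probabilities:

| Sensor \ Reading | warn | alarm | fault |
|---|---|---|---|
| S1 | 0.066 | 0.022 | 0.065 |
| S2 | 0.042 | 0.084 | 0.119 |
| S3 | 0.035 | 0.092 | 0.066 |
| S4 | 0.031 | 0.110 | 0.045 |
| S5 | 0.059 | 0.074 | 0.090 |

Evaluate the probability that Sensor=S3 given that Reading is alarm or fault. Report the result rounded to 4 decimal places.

0.2060

P(Reading=alarm) = 0.022 + 0.084 + 0.092 + 0.110 + 0.074 = 0.382.
P(Reading=fault) = 0.065 + 0.119 + 0.066 + 0.045 + 0.090 = 0.385.
P(Reading ∈ {alarm, fault}) = 0.382 + 0.385 = 0.767; P(Sensor=S3, Reading ∈ {alarm, fault}) = 0.092 + 0.066 = 0.158.
P(Sensor=S3 | Reading ∈ {alarm, fault}) = 0.158/0.767 = 0.2060.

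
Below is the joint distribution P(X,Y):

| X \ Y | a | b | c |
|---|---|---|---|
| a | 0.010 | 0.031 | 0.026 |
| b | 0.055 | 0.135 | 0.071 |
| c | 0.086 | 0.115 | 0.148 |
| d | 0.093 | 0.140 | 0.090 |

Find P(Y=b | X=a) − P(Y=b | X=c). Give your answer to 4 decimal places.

0.1332

P(X=a) = 0.010 + 0.031 + 0.026 = 0.067; P(Y=b | X=a) = 0.031/0.067 = 0.46269.
P(X=c) = 0.086 + 0.115 + 0.148 = 0.349; P(Y=b | X=c) = 0.115/0.349 = 0.32951.
Difference = 0.1332.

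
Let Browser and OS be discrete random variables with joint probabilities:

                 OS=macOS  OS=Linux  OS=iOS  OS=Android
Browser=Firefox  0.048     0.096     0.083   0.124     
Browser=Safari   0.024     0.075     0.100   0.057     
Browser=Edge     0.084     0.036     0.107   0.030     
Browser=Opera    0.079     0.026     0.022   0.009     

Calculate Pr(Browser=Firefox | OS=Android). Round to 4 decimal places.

0.5636

P(OS=Android) = 0.124 + 0.057 + 0.030 + 0.009 = 0.220.
P(Browser=Firefox | OS=Android) = 0.124/0.220 = 0.5636.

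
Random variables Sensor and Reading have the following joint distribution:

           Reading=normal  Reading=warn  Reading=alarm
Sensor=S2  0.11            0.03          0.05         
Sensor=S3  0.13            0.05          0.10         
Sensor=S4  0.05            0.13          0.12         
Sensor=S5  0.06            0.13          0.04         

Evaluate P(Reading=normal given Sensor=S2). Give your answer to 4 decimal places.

0.5789

P(Sensor=S2) = 0.11 + 0.03 + 0.05 = 0.19.
P(Reading=normal | Sensor=S2) = 0.11/0.19 = 0.5789.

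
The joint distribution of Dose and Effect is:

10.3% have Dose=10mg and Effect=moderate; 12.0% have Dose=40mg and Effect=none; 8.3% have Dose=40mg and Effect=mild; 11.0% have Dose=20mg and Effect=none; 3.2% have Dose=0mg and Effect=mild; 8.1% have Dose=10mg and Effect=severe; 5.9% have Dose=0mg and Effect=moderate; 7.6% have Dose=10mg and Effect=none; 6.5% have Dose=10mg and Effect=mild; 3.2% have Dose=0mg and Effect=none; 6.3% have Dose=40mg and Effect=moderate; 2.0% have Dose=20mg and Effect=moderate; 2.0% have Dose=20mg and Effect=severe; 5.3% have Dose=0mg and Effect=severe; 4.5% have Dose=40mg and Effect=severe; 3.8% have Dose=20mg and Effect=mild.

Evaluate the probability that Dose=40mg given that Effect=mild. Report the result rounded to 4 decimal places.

P(Effect=mild) = 0.032 + 0.065 + 0.038 + 0.083 = 0.218.
P(Dose=40mg | Effect=mild) = 0.083/0.218 = 0.3807.

0.3807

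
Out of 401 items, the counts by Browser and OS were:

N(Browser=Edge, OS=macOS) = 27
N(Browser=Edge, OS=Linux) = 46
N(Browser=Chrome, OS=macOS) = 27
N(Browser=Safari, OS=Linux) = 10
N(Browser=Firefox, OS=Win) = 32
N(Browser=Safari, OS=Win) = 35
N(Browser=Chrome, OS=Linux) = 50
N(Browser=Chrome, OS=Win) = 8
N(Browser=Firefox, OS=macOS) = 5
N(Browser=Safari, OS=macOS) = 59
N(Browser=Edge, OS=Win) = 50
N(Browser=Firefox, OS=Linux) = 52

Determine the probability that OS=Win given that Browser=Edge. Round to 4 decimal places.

Total with Browser=Edge: 50 + 27 + 46 = 123.
P(OS=Win | Browser=Edge) = 50/123 = 0.4065.

0.4065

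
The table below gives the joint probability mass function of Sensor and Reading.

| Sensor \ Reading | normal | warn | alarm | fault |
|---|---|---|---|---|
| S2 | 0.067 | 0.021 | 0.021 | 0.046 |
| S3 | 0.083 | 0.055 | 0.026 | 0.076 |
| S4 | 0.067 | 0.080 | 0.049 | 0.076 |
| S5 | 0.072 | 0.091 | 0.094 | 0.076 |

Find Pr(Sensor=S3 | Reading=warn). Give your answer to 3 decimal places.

P(Reading=warn) = 0.021 + 0.055 + 0.080 + 0.091 = 0.247.
P(Sensor=S3 | Reading=warn) = 0.055/0.247 = 0.223.

0.223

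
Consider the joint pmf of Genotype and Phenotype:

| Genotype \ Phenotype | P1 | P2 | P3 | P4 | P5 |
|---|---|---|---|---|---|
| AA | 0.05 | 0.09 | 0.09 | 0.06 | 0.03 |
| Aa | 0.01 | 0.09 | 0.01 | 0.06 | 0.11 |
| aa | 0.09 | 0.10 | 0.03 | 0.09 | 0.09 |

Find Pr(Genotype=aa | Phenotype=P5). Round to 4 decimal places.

0.3913

P(Phenotype=P5) = 0.03 + 0.11 + 0.09 = 0.23.
P(Genotype=aa | Phenotype=P5) = 0.09/0.23 = 0.3913.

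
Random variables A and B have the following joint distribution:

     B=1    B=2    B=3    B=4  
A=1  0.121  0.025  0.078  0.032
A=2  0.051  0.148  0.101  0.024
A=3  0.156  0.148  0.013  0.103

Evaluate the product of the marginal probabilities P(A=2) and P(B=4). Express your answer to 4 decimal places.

0.0515

P(A=2) = 0.051 + 0.148 + 0.101 + 0.024 = 0.324.
P(B=4) = 0.032 + 0.024 + 0.103 = 0.159.
Product: 0.324 × 0.159 = 0.0515.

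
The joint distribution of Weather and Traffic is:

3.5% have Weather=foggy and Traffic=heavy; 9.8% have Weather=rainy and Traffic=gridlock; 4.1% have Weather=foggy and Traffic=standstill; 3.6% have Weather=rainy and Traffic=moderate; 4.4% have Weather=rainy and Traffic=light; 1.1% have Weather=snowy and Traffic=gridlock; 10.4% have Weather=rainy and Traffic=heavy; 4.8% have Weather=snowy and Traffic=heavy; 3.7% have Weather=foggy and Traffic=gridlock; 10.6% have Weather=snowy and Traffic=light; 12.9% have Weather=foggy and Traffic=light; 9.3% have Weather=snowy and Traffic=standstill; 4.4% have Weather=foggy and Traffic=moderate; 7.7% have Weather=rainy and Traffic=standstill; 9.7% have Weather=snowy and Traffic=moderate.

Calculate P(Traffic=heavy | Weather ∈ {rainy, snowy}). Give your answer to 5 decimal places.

0.21289

P(Weather=rainy) = 0.044 + 0.036 + 0.104 + 0.098 + 0.077 = 0.359.
P(Weather=snowy) = 0.106 + 0.097 + 0.048 + 0.011 + 0.093 = 0.355.
P(Weather ∈ {rainy, snowy}) = 0.359 + 0.355 = 0.714; P(Traffic=heavy, Weather ∈ {rainy, snowy}) = 0.104 + 0.048 = 0.152.
P(Traffic=heavy | Weather ∈ {rainy, snowy}) = 0.152/0.714 = 0.21289.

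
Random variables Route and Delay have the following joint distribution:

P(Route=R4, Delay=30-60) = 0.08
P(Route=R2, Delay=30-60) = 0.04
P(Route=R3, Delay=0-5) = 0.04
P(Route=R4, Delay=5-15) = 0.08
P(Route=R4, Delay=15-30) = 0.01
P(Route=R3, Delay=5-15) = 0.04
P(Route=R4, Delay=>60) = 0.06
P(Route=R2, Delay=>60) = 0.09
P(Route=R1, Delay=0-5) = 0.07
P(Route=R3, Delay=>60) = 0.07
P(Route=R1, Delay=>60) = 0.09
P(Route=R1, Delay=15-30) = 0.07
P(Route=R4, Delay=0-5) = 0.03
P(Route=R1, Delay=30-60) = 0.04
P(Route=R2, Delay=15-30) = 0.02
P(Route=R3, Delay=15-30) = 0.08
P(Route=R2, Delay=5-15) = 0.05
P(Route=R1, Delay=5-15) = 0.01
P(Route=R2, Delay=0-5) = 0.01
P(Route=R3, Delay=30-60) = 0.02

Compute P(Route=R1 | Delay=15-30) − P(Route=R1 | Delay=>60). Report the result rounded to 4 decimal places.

P(Delay=15-30) = 0.07 + 0.02 + 0.08 + 0.01 = 0.18; P(Route=R1 | Delay=15-30) = 0.07/0.18 = 0.38889.
P(Delay=>60) = 0.09 + 0.09 + 0.07 + 0.06 = 0.31; P(Route=R1 | Delay=>60) = 0.09/0.31 = 0.29032.
Difference = 0.0986.

0.0986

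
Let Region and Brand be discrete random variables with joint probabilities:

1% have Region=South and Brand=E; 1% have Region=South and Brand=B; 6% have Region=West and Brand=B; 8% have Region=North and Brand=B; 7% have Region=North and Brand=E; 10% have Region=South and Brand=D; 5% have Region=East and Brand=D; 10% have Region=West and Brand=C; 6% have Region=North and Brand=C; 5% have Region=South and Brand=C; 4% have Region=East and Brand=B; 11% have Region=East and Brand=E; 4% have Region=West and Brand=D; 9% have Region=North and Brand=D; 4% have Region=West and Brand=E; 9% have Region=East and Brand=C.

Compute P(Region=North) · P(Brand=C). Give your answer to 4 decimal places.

0.0900

P(Region=North) = 0.08 + 0.06 + 0.09 + 0.07 = 0.30.
P(Brand=C) = 0.06 + 0.05 + 0.09 + 0.10 = 0.30.
Product: 0.30 × 0.30 = 0.0900.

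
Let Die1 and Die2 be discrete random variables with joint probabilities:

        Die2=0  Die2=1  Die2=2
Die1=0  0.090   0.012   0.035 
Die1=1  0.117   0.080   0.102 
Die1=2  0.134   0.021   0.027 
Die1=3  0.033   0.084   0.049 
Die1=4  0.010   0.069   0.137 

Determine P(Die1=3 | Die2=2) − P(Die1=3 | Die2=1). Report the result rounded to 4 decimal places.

P(Die2=2) = 0.035 + 0.102 + 0.027 + 0.049 + 0.137 = 0.350; P(Die1=3 | Die2=2) = 0.049/0.350 = 0.14000.
P(Die2=1) = 0.012 + 0.080 + 0.021 + 0.084 + 0.069 = 0.266; P(Die1=3 | Die2=1) = 0.084/0.266 = 0.31579.
Difference = -0.1758.

-0.1758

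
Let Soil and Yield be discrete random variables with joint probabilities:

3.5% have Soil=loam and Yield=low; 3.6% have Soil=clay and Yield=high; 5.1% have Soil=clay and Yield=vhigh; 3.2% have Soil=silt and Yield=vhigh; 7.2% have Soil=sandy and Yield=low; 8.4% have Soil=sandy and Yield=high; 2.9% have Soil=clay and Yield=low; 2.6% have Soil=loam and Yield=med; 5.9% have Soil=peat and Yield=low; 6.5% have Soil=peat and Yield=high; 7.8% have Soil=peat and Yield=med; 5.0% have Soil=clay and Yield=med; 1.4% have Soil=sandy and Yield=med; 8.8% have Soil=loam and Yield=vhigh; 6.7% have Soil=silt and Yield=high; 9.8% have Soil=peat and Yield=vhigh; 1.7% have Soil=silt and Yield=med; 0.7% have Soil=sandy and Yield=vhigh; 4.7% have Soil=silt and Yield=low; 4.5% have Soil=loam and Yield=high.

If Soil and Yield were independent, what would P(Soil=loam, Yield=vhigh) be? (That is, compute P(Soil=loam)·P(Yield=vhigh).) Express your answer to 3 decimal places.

P(Soil=loam) = 0.035 + 0.026 + 0.045 + 0.088 = 0.194.
P(Yield=vhigh) = 0.007 + 0.088 + 0.051 + 0.032 + 0.098 = 0.276.
Product: 0.194 × 0.276 = 0.054.

0.054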